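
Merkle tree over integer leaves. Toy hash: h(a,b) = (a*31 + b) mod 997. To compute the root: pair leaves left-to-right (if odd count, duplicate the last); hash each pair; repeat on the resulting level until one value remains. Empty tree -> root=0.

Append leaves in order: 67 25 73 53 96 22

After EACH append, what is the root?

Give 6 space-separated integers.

Answer: 67 108 699 679 710 336

Derivation:
After append 67 (leaves=[67]):
  L0: [67]
  root=67
After append 25 (leaves=[67, 25]):
  L0: [67, 25]
  L1: h(67,25)=(67*31+25)%997=108 -> [108]
  root=108
After append 73 (leaves=[67, 25, 73]):
  L0: [67, 25, 73]
  L1: h(67,25)=(67*31+25)%997=108 h(73,73)=(73*31+73)%997=342 -> [108, 342]
  L2: h(108,342)=(108*31+342)%997=699 -> [699]
  root=699
After append 53 (leaves=[67, 25, 73, 53]):
  L0: [67, 25, 73, 53]
  L1: h(67,25)=(67*31+25)%997=108 h(73,53)=(73*31+53)%997=322 -> [108, 322]
  L2: h(108,322)=(108*31+322)%997=679 -> [679]
  root=679
After append 96 (leaves=[67, 25, 73, 53, 96]):
  L0: [67, 25, 73, 53, 96]
  L1: h(67,25)=(67*31+25)%997=108 h(73,53)=(73*31+53)%997=322 h(96,96)=(96*31+96)%997=81 -> [108, 322, 81]
  L2: h(108,322)=(108*31+322)%997=679 h(81,81)=(81*31+81)%997=598 -> [679, 598]
  L3: h(679,598)=(679*31+598)%997=710 -> [710]
  root=710
After append 22 (leaves=[67, 25, 73, 53, 96, 22]):
  L0: [67, 25, 73, 53, 96, 22]
  L1: h(67,25)=(67*31+25)%997=108 h(73,53)=(73*31+53)%997=322 h(96,22)=(96*31+22)%997=7 -> [108, 322, 7]
  L2: h(108,322)=(108*31+322)%997=679 h(7,7)=(7*31+7)%997=224 -> [679, 224]
  L3: h(679,224)=(679*31+224)%997=336 -> [336]
  root=336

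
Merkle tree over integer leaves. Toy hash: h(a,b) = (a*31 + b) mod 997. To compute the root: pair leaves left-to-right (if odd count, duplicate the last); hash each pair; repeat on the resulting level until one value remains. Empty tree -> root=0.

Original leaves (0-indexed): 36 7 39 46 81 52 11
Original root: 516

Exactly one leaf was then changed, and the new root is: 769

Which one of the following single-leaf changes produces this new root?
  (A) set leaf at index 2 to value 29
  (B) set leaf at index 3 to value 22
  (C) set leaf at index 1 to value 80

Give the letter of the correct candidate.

Answer: B

Derivation:
Original leaves: [36, 7, 39, 46, 81, 52, 11]
Target new root: 769
Try each candidate change and compute the resulting root:
Candidate A: set leaf[2] = 29 -> leaves = [36, 7, 29, 46, 81, 52, 11]
  L0: [36, 7, 29, 46, 81, 52, 11]
  L1: h(36,7)=(36*31+7)%997=126 h(29,46)=(29*31+46)%997=945 h(81,52)=(81*31+52)%997=569 h(11,11)=(11*31+11)%997=352 -> [126, 945, 569, 352]
  L2: h(126,945)=(126*31+945)%997=863 h(569,352)=(569*31+352)%997=45 -> [863, 45]
  L3: h(863,45)=(863*31+45)%997=876 -> [876]
  root = 876 != target 769
Candidate B: set leaf[3] = 22 -> leaves = [36, 7, 39, 22, 81, 52, 11]
  L0: [36, 7, 39, 22, 81, 52, 11]
  L1: h(36,7)=(36*31+7)%997=126 h(39,22)=(39*31+22)%997=234 h(81,52)=(81*31+52)%997=569 h(11,11)=(11*31+11)%997=352 -> [126, 234, 569, 352]
  L2: h(126,234)=(126*31+234)%997=152 h(569,352)=(569*31+352)%997=45 -> [152, 45]
  L3: h(152,45)=(152*31+45)%997=769 -> [769]
  root = 769 == target 769  ** MATCH **
Candidate C: set leaf[1] = 80 -> leaves = [36, 80, 39, 46, 81, 52, 11]
  L0: [36, 80, 39, 46, 81, 52, 11]
  L1: h(36,80)=(36*31+80)%997=199 h(39,46)=(39*31+46)%997=258 h(81,52)=(81*31+52)%997=569 h(11,11)=(11*31+11)%997=352 -> [199, 258, 569, 352]
  L2: h(199,258)=(199*31+258)%997=445 h(569,352)=(569*31+352)%997=45 -> [445, 45]
  L3: h(445,45)=(445*31+45)%997=879 -> [879]
  root = 879 != target 769
Candidate B produces the target root.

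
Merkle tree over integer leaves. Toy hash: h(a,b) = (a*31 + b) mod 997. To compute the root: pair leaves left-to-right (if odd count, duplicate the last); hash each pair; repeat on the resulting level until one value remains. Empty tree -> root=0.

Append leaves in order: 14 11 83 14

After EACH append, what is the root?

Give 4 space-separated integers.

Answer: 14 445 499 430

Derivation:
After append 14 (leaves=[14]):
  L0: [14]
  root=14
After append 11 (leaves=[14, 11]):
  L0: [14, 11]
  L1: h(14,11)=(14*31+11)%997=445 -> [445]
  root=445
After append 83 (leaves=[14, 11, 83]):
  L0: [14, 11, 83]
  L1: h(14,11)=(14*31+11)%997=445 h(83,83)=(83*31+83)%997=662 -> [445, 662]
  L2: h(445,662)=(445*31+662)%997=499 -> [499]
  root=499
After append 14 (leaves=[14, 11, 83, 14]):
  L0: [14, 11, 83, 14]
  L1: h(14,11)=(14*31+11)%997=445 h(83,14)=(83*31+14)%997=593 -> [445, 593]
  L2: h(445,593)=(445*31+593)%997=430 -> [430]
  root=430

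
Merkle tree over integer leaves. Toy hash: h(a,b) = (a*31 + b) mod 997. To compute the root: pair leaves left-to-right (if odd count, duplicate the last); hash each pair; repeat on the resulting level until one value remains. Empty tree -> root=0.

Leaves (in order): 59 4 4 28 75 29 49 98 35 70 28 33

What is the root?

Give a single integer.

L0: [59, 4, 4, 28, 75, 29, 49, 98, 35, 70, 28, 33]
L1: h(59,4)=(59*31+4)%997=836 h(4,28)=(4*31+28)%997=152 h(75,29)=(75*31+29)%997=360 h(49,98)=(49*31+98)%997=620 h(35,70)=(35*31+70)%997=158 h(28,33)=(28*31+33)%997=901 -> [836, 152, 360, 620, 158, 901]
L2: h(836,152)=(836*31+152)%997=146 h(360,620)=(360*31+620)%997=813 h(158,901)=(158*31+901)%997=814 -> [146, 813, 814]
L3: h(146,813)=(146*31+813)%997=354 h(814,814)=(814*31+814)%997=126 -> [354, 126]
L4: h(354,126)=(354*31+126)%997=133 -> [133]

Answer: 133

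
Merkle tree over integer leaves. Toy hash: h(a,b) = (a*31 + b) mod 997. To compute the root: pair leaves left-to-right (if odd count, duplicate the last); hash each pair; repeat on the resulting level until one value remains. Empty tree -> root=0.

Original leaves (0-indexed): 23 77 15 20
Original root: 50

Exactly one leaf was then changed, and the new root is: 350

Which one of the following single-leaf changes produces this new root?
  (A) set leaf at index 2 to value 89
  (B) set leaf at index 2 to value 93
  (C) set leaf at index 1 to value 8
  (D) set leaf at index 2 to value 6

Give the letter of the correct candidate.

Original leaves: [23, 77, 15, 20]
Target new root: 350
Try each candidate change and compute the resulting root:
Candidate A: set leaf[2] = 89 -> leaves = [23, 77, 89, 20]
  L0: [23, 77, 89, 20]
  L1: h(23,77)=(23*31+77)%997=790 h(89,20)=(89*31+20)%997=785 -> [790, 785]
  L2: h(790,785)=(790*31+785)%997=350 -> [350]
  root = 350 == target 350  ** MATCH **
Candidate B: set leaf[2] = 93 -> leaves = [23, 77, 93, 20]
  L0: [23, 77, 93, 20]
  L1: h(23,77)=(23*31+77)%997=790 h(93,20)=(93*31+20)%997=909 -> [790, 909]
  L2: h(790,909)=(790*31+909)%997=474 -> [474]
  root = 474 != target 350
Candidate C: set leaf[1] = 8 -> leaves = [23, 8, 15, 20]
  L0: [23, 8, 15, 20]
  L1: h(23,8)=(23*31+8)%997=721 h(15,20)=(15*31+20)%997=485 -> [721, 485]
  L2: h(721,485)=(721*31+485)%997=902 -> [902]
  root = 902 != target 350
Candidate D: set leaf[2] = 6 -> leaves = [23, 77, 6, 20]
  L0: [23, 77, 6, 20]
  L1: h(23,77)=(23*31+77)%997=790 h(6,20)=(6*31+20)%997=206 -> [790, 206]
  L2: h(790,206)=(790*31+206)%997=768 -> [768]
  root = 768 != target 350
Candidate A produces the target root.

Answer: A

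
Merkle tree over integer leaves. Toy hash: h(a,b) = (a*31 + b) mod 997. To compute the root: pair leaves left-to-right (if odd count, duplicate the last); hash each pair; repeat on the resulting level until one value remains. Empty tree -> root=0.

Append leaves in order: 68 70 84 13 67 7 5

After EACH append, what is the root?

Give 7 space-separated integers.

After append 68 (leaves=[68]):
  L0: [68]
  root=68
After append 70 (leaves=[68, 70]):
  L0: [68, 70]
  L1: h(68,70)=(68*31+70)%997=184 -> [184]
  root=184
After append 84 (leaves=[68, 70, 84]):
  L0: [68, 70, 84]
  L1: h(68,70)=(68*31+70)%997=184 h(84,84)=(84*31+84)%997=694 -> [184, 694]
  L2: h(184,694)=(184*31+694)%997=416 -> [416]
  root=416
After append 13 (leaves=[68, 70, 84, 13]):
  L0: [68, 70, 84, 13]
  L1: h(68,70)=(68*31+70)%997=184 h(84,13)=(84*31+13)%997=623 -> [184, 623]
  L2: h(184,623)=(184*31+623)%997=345 -> [345]
  root=345
After append 67 (leaves=[68, 70, 84, 13, 67]):
  L0: [68, 70, 84, 13, 67]
  L1: h(68,70)=(68*31+70)%997=184 h(84,13)=(84*31+13)%997=623 h(67,67)=(67*31+67)%997=150 -> [184, 623, 150]
  L2: h(184,623)=(184*31+623)%997=345 h(150,150)=(150*31+150)%997=812 -> [345, 812]
  L3: h(345,812)=(345*31+812)%997=540 -> [540]
  root=540
After append 7 (leaves=[68, 70, 84, 13, 67, 7]):
  L0: [68, 70, 84, 13, 67, 7]
  L1: h(68,70)=(68*31+70)%997=184 h(84,13)=(84*31+13)%997=623 h(67,7)=(67*31+7)%997=90 -> [184, 623, 90]
  L2: h(184,623)=(184*31+623)%997=345 h(90,90)=(90*31+90)%997=886 -> [345, 886]
  L3: h(345,886)=(345*31+886)%997=614 -> [614]
  root=614
After append 5 (leaves=[68, 70, 84, 13, 67, 7, 5]):
  L0: [68, 70, 84, 13, 67, 7, 5]
  L1: h(68,70)=(68*31+70)%997=184 h(84,13)=(84*31+13)%997=623 h(67,7)=(67*31+7)%997=90 h(5,5)=(5*31+5)%997=160 -> [184, 623, 90, 160]
  L2: h(184,623)=(184*31+623)%997=345 h(90,160)=(90*31+160)%997=956 -> [345, 956]
  L3: h(345,956)=(345*31+956)%997=684 -> [684]
  root=684

Answer: 68 184 416 345 540 614 684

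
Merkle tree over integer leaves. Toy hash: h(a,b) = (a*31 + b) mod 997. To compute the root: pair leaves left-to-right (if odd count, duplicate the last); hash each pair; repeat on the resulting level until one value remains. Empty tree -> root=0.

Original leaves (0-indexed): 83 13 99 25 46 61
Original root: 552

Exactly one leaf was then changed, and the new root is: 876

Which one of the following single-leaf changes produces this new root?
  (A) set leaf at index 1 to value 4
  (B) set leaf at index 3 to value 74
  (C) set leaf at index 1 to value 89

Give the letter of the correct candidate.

Original leaves: [83, 13, 99, 25, 46, 61]
Target new root: 876
Try each candidate change and compute the resulting root:
Candidate A: set leaf[1] = 4 -> leaves = [83, 4, 99, 25, 46, 61]
  L0: [83, 4, 99, 25, 46, 61]
  L1: h(83,4)=(83*31+4)%997=583 h(99,25)=(99*31+25)%997=103 h(46,61)=(46*31+61)%997=490 -> [583, 103, 490]
  L2: h(583,103)=(583*31+103)%997=230 h(490,490)=(490*31+490)%997=725 -> [230, 725]
  L3: h(230,725)=(230*31+725)%997=876 -> [876]
  root = 876 == target 876  ** MATCH **
Candidate B: set leaf[3] = 74 -> leaves = [83, 13, 99, 74, 46, 61]
  L0: [83, 13, 99, 74, 46, 61]
  L1: h(83,13)=(83*31+13)%997=592 h(99,74)=(99*31+74)%997=152 h(46,61)=(46*31+61)%997=490 -> [592, 152, 490]
  L2: h(592,152)=(592*31+152)%997=558 h(490,490)=(490*31+490)%997=725 -> [558, 725]
  L3: h(558,725)=(558*31+725)%997=77 -> [77]
  root = 77 != target 876
Candidate C: set leaf[1] = 89 -> leaves = [83, 89, 99, 25, 46, 61]
  L0: [83, 89, 99, 25, 46, 61]
  L1: h(83,89)=(83*31+89)%997=668 h(99,25)=(99*31+25)%997=103 h(46,61)=(46*31+61)%997=490 -> [668, 103, 490]
  L2: h(668,103)=(668*31+103)%997=871 h(490,490)=(490*31+490)%997=725 -> [871, 725]
  L3: h(871,725)=(871*31+725)%997=807 -> [807]
  root = 807 != target 876
Candidate A produces the target root.

Answer: A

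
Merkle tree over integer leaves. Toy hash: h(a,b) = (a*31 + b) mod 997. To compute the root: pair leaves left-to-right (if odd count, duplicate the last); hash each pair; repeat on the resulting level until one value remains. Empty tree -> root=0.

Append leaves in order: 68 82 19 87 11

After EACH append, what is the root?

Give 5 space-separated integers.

Answer: 68 196 702 770 239

Derivation:
After append 68 (leaves=[68]):
  L0: [68]
  root=68
After append 82 (leaves=[68, 82]):
  L0: [68, 82]
  L1: h(68,82)=(68*31+82)%997=196 -> [196]
  root=196
After append 19 (leaves=[68, 82, 19]):
  L0: [68, 82, 19]
  L1: h(68,82)=(68*31+82)%997=196 h(19,19)=(19*31+19)%997=608 -> [196, 608]
  L2: h(196,608)=(196*31+608)%997=702 -> [702]
  root=702
After append 87 (leaves=[68, 82, 19, 87]):
  L0: [68, 82, 19, 87]
  L1: h(68,82)=(68*31+82)%997=196 h(19,87)=(19*31+87)%997=676 -> [196, 676]
  L2: h(196,676)=(196*31+676)%997=770 -> [770]
  root=770
After append 11 (leaves=[68, 82, 19, 87, 11]):
  L0: [68, 82, 19, 87, 11]
  L1: h(68,82)=(68*31+82)%997=196 h(19,87)=(19*31+87)%997=676 h(11,11)=(11*31+11)%997=352 -> [196, 676, 352]
  L2: h(196,676)=(196*31+676)%997=770 h(352,352)=(352*31+352)%997=297 -> [770, 297]
  L3: h(770,297)=(770*31+297)%997=239 -> [239]
  root=239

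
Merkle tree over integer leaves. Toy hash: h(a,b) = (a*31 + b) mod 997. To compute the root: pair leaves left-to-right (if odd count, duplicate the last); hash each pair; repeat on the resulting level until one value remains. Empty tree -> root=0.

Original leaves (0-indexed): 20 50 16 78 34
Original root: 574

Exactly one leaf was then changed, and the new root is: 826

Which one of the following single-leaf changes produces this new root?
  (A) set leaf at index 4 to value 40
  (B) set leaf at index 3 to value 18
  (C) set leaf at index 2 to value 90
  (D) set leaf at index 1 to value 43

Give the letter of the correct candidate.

Answer: D

Derivation:
Original leaves: [20, 50, 16, 78, 34]
Target new root: 826
Try each candidate change and compute the resulting root:
Candidate A: set leaf[4] = 40 -> leaves = [20, 50, 16, 78, 40]
  L0: [20, 50, 16, 78, 40]
  L1: h(20,50)=(20*31+50)%997=670 h(16,78)=(16*31+78)%997=574 h(40,40)=(40*31+40)%997=283 -> [670, 574, 283]
  L2: h(670,574)=(670*31+574)%997=407 h(283,283)=(283*31+283)%997=83 -> [407, 83]
  L3: h(407,83)=(407*31+83)%997=736 -> [736]
  root = 736 != target 826
Candidate B: set leaf[3] = 18 -> leaves = [20, 50, 16, 18, 34]
  L0: [20, 50, 16, 18, 34]
  L1: h(20,50)=(20*31+50)%997=670 h(16,18)=(16*31+18)%997=514 h(34,34)=(34*31+34)%997=91 -> [670, 514, 91]
  L2: h(670,514)=(670*31+514)%997=347 h(91,91)=(91*31+91)%997=918 -> [347, 918]
  L3: h(347,918)=(347*31+918)%997=708 -> [708]
  root = 708 != target 826
Candidate C: set leaf[2] = 90 -> leaves = [20, 50, 90, 78, 34]
  L0: [20, 50, 90, 78, 34]
  L1: h(20,50)=(20*31+50)%997=670 h(90,78)=(90*31+78)%997=874 h(34,34)=(34*31+34)%997=91 -> [670, 874, 91]
  L2: h(670,874)=(670*31+874)%997=707 h(91,91)=(91*31+91)%997=918 -> [707, 918]
  L3: h(707,918)=(707*31+918)%997=901 -> [901]
  root = 901 != target 826
Candidate D: set leaf[1] = 43 -> leaves = [20, 43, 16, 78, 34]
  L0: [20, 43, 16, 78, 34]
  L1: h(20,43)=(20*31+43)%997=663 h(16,78)=(16*31+78)%997=574 h(34,34)=(34*31+34)%997=91 -> [663, 574, 91]
  L2: h(663,574)=(663*31+574)%997=190 h(91,91)=(91*31+91)%997=918 -> [190, 918]
  L3: h(190,918)=(190*31+918)%997=826 -> [826]
  root = 826 == target 826  ** MATCH **
Candidate D produces the target root.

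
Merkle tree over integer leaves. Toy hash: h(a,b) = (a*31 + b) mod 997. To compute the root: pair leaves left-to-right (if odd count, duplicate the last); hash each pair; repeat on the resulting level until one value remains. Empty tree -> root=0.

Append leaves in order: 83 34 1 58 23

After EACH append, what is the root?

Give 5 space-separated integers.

Answer: 83 613 92 149 255

Derivation:
After append 83 (leaves=[83]):
  L0: [83]
  root=83
After append 34 (leaves=[83, 34]):
  L0: [83, 34]
  L1: h(83,34)=(83*31+34)%997=613 -> [613]
  root=613
After append 1 (leaves=[83, 34, 1]):
  L0: [83, 34, 1]
  L1: h(83,34)=(83*31+34)%997=613 h(1,1)=(1*31+1)%997=32 -> [613, 32]
  L2: h(613,32)=(613*31+32)%997=92 -> [92]
  root=92
After append 58 (leaves=[83, 34, 1, 58]):
  L0: [83, 34, 1, 58]
  L1: h(83,34)=(83*31+34)%997=613 h(1,58)=(1*31+58)%997=89 -> [613, 89]
  L2: h(613,89)=(613*31+89)%997=149 -> [149]
  root=149
After append 23 (leaves=[83, 34, 1, 58, 23]):
  L0: [83, 34, 1, 58, 23]
  L1: h(83,34)=(83*31+34)%997=613 h(1,58)=(1*31+58)%997=89 h(23,23)=(23*31+23)%997=736 -> [613, 89, 736]
  L2: h(613,89)=(613*31+89)%997=149 h(736,736)=(736*31+736)%997=621 -> [149, 621]
  L3: h(149,621)=(149*31+621)%997=255 -> [255]
  root=255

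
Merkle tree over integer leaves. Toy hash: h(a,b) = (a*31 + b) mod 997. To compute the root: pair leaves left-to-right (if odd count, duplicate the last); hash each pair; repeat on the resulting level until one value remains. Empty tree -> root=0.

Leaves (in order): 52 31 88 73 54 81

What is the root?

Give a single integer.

L0: [52, 31, 88, 73, 54, 81]
L1: h(52,31)=(52*31+31)%997=646 h(88,73)=(88*31+73)%997=807 h(54,81)=(54*31+81)%997=758 -> [646, 807, 758]
L2: h(646,807)=(646*31+807)%997=893 h(758,758)=(758*31+758)%997=328 -> [893, 328]
L3: h(893,328)=(893*31+328)%997=95 -> [95]

Answer: 95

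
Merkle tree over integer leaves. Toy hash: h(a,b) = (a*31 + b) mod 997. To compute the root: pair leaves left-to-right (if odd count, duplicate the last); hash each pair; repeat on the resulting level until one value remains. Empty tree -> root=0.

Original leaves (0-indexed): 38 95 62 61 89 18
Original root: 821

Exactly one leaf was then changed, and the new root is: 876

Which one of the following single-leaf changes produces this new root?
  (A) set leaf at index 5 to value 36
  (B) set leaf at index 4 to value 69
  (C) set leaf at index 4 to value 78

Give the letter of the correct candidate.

Original leaves: [38, 95, 62, 61, 89, 18]
Target new root: 876
Try each candidate change and compute the resulting root:
Candidate A: set leaf[5] = 36 -> leaves = [38, 95, 62, 61, 89, 36]
  L0: [38, 95, 62, 61, 89, 36]
  L1: h(38,95)=(38*31+95)%997=276 h(62,61)=(62*31+61)%997=986 h(89,36)=(89*31+36)%997=801 -> [276, 986, 801]
  L2: h(276,986)=(276*31+986)%997=569 h(801,801)=(801*31+801)%997=707 -> [569, 707]
  L3: h(569,707)=(569*31+707)%997=400 -> [400]
  root = 400 != target 876
Candidate B: set leaf[4] = 69 -> leaves = [38, 95, 62, 61, 69, 18]
  L0: [38, 95, 62, 61, 69, 18]
  L1: h(38,95)=(38*31+95)%997=276 h(62,61)=(62*31+61)%997=986 h(69,18)=(69*31+18)%997=163 -> [276, 986, 163]
  L2: h(276,986)=(276*31+986)%997=569 h(163,163)=(163*31+163)%997=231 -> [569, 231]
  L3: h(569,231)=(569*31+231)%997=921 -> [921]
  root = 921 != target 876
Candidate C: set leaf[4] = 78 -> leaves = [38, 95, 62, 61, 78, 18]
  L0: [38, 95, 62, 61, 78, 18]
  L1: h(38,95)=(38*31+95)%997=276 h(62,61)=(62*31+61)%997=986 h(78,18)=(78*31+18)%997=442 -> [276, 986, 442]
  L2: h(276,986)=(276*31+986)%997=569 h(442,442)=(442*31+442)%997=186 -> [569, 186]
  L3: h(569,186)=(569*31+186)%997=876 -> [876]
  root = 876 == target 876  ** MATCH **
Candidate C produces the target root.

Answer: C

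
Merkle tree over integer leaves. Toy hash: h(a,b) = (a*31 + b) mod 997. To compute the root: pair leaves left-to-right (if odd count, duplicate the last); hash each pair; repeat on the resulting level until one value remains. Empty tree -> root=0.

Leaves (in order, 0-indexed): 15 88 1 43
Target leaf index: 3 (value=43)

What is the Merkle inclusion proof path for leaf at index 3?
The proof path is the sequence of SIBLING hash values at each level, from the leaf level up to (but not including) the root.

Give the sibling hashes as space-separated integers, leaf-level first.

Answer: 1 553

Derivation:
L0 (leaves): [15, 88, 1, 43], target index=3
L1: h(15,88)=(15*31+88)%997=553 [pair 0] h(1,43)=(1*31+43)%997=74 [pair 1] -> [553, 74]
  Sibling for proof at L0: 1
L2: h(553,74)=(553*31+74)%997=268 [pair 0] -> [268]
  Sibling for proof at L1: 553
Root: 268
Proof path (sibling hashes from leaf to root): [1, 553]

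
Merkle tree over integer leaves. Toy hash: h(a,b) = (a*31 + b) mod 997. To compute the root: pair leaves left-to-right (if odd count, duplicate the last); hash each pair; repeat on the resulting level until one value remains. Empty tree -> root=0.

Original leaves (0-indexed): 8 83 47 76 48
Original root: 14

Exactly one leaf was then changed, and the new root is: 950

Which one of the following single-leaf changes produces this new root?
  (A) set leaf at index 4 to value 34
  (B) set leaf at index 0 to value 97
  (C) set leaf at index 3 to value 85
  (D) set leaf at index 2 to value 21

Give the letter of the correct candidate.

Answer: D

Derivation:
Original leaves: [8, 83, 47, 76, 48]
Target new root: 950
Try each candidate change and compute the resulting root:
Candidate A: set leaf[4] = 34 -> leaves = [8, 83, 47, 76, 34]
  L0: [8, 83, 47, 76, 34]
  L1: h(8,83)=(8*31+83)%997=331 h(47,76)=(47*31+76)%997=536 h(34,34)=(34*31+34)%997=91 -> [331, 536, 91]
  L2: h(331,536)=(331*31+536)%997=827 h(91,91)=(91*31+91)%997=918 -> [827, 918]
  L3: h(827,918)=(827*31+918)%997=633 -> [633]
  root = 633 != target 950
Candidate B: set leaf[0] = 97 -> leaves = [97, 83, 47, 76, 48]
  L0: [97, 83, 47, 76, 48]
  L1: h(97,83)=(97*31+83)%997=99 h(47,76)=(47*31+76)%997=536 h(48,48)=(48*31+48)%997=539 -> [99, 536, 539]
  L2: h(99,536)=(99*31+536)%997=614 h(539,539)=(539*31+539)%997=299 -> [614, 299]
  L3: h(614,299)=(614*31+299)%997=390 -> [390]
  root = 390 != target 950
Candidate C: set leaf[3] = 85 -> leaves = [8, 83, 47, 85, 48]
  L0: [8, 83, 47, 85, 48]
  L1: h(8,83)=(8*31+83)%997=331 h(47,85)=(47*31+85)%997=545 h(48,48)=(48*31+48)%997=539 -> [331, 545, 539]
  L2: h(331,545)=(331*31+545)%997=836 h(539,539)=(539*31+539)%997=299 -> [836, 299]
  L3: h(836,299)=(836*31+299)%997=293 -> [293]
  root = 293 != target 950
Candidate D: set leaf[2] = 21 -> leaves = [8, 83, 21, 76, 48]
  L0: [8, 83, 21, 76, 48]
  L1: h(8,83)=(8*31+83)%997=331 h(21,76)=(21*31+76)%997=727 h(48,48)=(48*31+48)%997=539 -> [331, 727, 539]
  L2: h(331,727)=(331*31+727)%997=21 h(539,539)=(539*31+539)%997=299 -> [21, 299]
  L3: h(21,299)=(21*31+299)%997=950 -> [950]
  root = 950 == target 950  ** MATCH **
Candidate D produces the target root.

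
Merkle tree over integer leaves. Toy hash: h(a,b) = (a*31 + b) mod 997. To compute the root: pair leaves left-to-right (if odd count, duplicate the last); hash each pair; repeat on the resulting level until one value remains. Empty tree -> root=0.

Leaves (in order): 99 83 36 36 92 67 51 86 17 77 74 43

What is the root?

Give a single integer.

L0: [99, 83, 36, 36, 92, 67, 51, 86, 17, 77, 74, 43]
L1: h(99,83)=(99*31+83)%997=161 h(36,36)=(36*31+36)%997=155 h(92,67)=(92*31+67)%997=925 h(51,86)=(51*31+86)%997=670 h(17,77)=(17*31+77)%997=604 h(74,43)=(74*31+43)%997=343 -> [161, 155, 925, 670, 604, 343]
L2: h(161,155)=(161*31+155)%997=161 h(925,670)=(925*31+670)%997=432 h(604,343)=(604*31+343)%997=124 -> [161, 432, 124]
L3: h(161,432)=(161*31+432)%997=438 h(124,124)=(124*31+124)%997=977 -> [438, 977]
L4: h(438,977)=(438*31+977)%997=597 -> [597]

Answer: 597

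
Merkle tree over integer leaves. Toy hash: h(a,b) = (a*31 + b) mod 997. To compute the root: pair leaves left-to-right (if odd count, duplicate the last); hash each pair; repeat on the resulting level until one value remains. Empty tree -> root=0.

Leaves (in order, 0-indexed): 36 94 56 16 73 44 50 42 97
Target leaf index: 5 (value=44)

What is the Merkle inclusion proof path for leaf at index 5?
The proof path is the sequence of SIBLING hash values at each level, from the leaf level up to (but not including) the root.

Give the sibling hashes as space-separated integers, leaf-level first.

Answer: 73 595 379 60

Derivation:
L0 (leaves): [36, 94, 56, 16, 73, 44, 50, 42, 97], target index=5
L1: h(36,94)=(36*31+94)%997=213 [pair 0] h(56,16)=(56*31+16)%997=755 [pair 1] h(73,44)=(73*31+44)%997=313 [pair 2] h(50,42)=(50*31+42)%997=595 [pair 3] h(97,97)=(97*31+97)%997=113 [pair 4] -> [213, 755, 313, 595, 113]
  Sibling for proof at L0: 73
L2: h(213,755)=(213*31+755)%997=379 [pair 0] h(313,595)=(313*31+595)%997=328 [pair 1] h(113,113)=(113*31+113)%997=625 [pair 2] -> [379, 328, 625]
  Sibling for proof at L1: 595
L3: h(379,328)=(379*31+328)%997=113 [pair 0] h(625,625)=(625*31+625)%997=60 [pair 1] -> [113, 60]
  Sibling for proof at L2: 379
L4: h(113,60)=(113*31+60)%997=572 [pair 0] -> [572]
  Sibling for proof at L3: 60
Root: 572
Proof path (sibling hashes from leaf to root): [73, 595, 379, 60]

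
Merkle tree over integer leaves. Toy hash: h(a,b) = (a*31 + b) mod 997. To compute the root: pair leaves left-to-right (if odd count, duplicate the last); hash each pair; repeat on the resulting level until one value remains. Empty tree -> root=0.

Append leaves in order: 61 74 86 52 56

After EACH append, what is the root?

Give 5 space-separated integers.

After append 61 (leaves=[61]):
  L0: [61]
  root=61
After append 74 (leaves=[61, 74]):
  L0: [61, 74]
  L1: h(61,74)=(61*31+74)%997=968 -> [968]
  root=968
After append 86 (leaves=[61, 74, 86]):
  L0: [61, 74, 86]
  L1: h(61,74)=(61*31+74)%997=968 h(86,86)=(86*31+86)%997=758 -> [968, 758]
  L2: h(968,758)=(968*31+758)%997=856 -> [856]
  root=856
After append 52 (leaves=[61, 74, 86, 52]):
  L0: [61, 74, 86, 52]
  L1: h(61,74)=(61*31+74)%997=968 h(86,52)=(86*31+52)%997=724 -> [968, 724]
  L2: h(968,724)=(968*31+724)%997=822 -> [822]
  root=822
After append 56 (leaves=[61, 74, 86, 52, 56]):
  L0: [61, 74, 86, 52, 56]
  L1: h(61,74)=(61*31+74)%997=968 h(86,52)=(86*31+52)%997=724 h(56,56)=(56*31+56)%997=795 -> [968, 724, 795]
  L2: h(968,724)=(968*31+724)%997=822 h(795,795)=(795*31+795)%997=515 -> [822, 515]
  L3: h(822,515)=(822*31+515)%997=75 -> [75]
  root=75

Answer: 61 968 856 822 75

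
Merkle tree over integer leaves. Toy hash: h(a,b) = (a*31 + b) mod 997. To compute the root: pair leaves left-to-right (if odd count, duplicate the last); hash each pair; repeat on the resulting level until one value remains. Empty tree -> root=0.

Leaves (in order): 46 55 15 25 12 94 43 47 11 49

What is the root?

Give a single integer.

Answer: 181

Derivation:
L0: [46, 55, 15, 25, 12, 94, 43, 47, 11, 49]
L1: h(46,55)=(46*31+55)%997=484 h(15,25)=(15*31+25)%997=490 h(12,94)=(12*31+94)%997=466 h(43,47)=(43*31+47)%997=383 h(11,49)=(11*31+49)%997=390 -> [484, 490, 466, 383, 390]
L2: h(484,490)=(484*31+490)%997=539 h(466,383)=(466*31+383)%997=871 h(390,390)=(390*31+390)%997=516 -> [539, 871, 516]
L3: h(539,871)=(539*31+871)%997=631 h(516,516)=(516*31+516)%997=560 -> [631, 560]
L4: h(631,560)=(631*31+560)%997=181 -> [181]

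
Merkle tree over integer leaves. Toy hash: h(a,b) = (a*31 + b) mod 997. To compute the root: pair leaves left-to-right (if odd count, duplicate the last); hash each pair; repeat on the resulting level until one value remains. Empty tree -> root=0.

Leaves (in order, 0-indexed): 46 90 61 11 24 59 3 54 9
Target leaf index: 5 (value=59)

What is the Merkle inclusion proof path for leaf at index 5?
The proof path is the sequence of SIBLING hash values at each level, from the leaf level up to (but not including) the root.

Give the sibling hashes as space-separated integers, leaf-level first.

Answer: 24 147 45 797

Derivation:
L0 (leaves): [46, 90, 61, 11, 24, 59, 3, 54, 9], target index=5
L1: h(46,90)=(46*31+90)%997=519 [pair 0] h(61,11)=(61*31+11)%997=905 [pair 1] h(24,59)=(24*31+59)%997=803 [pair 2] h(3,54)=(3*31+54)%997=147 [pair 3] h(9,9)=(9*31+9)%997=288 [pair 4] -> [519, 905, 803, 147, 288]
  Sibling for proof at L0: 24
L2: h(519,905)=(519*31+905)%997=45 [pair 0] h(803,147)=(803*31+147)%997=115 [pair 1] h(288,288)=(288*31+288)%997=243 [pair 2] -> [45, 115, 243]
  Sibling for proof at L1: 147
L3: h(45,115)=(45*31+115)%997=513 [pair 0] h(243,243)=(243*31+243)%997=797 [pair 1] -> [513, 797]
  Sibling for proof at L2: 45
L4: h(513,797)=(513*31+797)%997=748 [pair 0] -> [748]
  Sibling for proof at L3: 797
Root: 748
Proof path (sibling hashes from leaf to root): [24, 147, 45, 797]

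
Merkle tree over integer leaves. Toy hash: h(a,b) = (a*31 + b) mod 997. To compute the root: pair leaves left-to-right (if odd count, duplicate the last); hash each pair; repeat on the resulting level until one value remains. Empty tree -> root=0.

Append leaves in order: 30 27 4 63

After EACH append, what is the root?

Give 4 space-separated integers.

After append 30 (leaves=[30]):
  L0: [30]
  root=30
After append 27 (leaves=[30, 27]):
  L0: [30, 27]
  L1: h(30,27)=(30*31+27)%997=957 -> [957]
  root=957
After append 4 (leaves=[30, 27, 4]):
  L0: [30, 27, 4]
  L1: h(30,27)=(30*31+27)%997=957 h(4,4)=(4*31+4)%997=128 -> [957, 128]
  L2: h(957,128)=(957*31+128)%997=882 -> [882]
  root=882
After append 63 (leaves=[30, 27, 4, 63]):
  L0: [30, 27, 4, 63]
  L1: h(30,27)=(30*31+27)%997=957 h(4,63)=(4*31+63)%997=187 -> [957, 187]
  L2: h(957,187)=(957*31+187)%997=941 -> [941]
  root=941

Answer: 30 957 882 941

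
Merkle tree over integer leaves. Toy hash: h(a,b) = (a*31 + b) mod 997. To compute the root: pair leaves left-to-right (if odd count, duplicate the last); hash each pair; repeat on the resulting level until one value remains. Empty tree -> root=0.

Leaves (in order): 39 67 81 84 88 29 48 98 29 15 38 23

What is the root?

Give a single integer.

L0: [39, 67, 81, 84, 88, 29, 48, 98, 29, 15, 38, 23]
L1: h(39,67)=(39*31+67)%997=279 h(81,84)=(81*31+84)%997=601 h(88,29)=(88*31+29)%997=763 h(48,98)=(48*31+98)%997=589 h(29,15)=(29*31+15)%997=914 h(38,23)=(38*31+23)%997=204 -> [279, 601, 763, 589, 914, 204]
L2: h(279,601)=(279*31+601)%997=277 h(763,589)=(763*31+589)%997=314 h(914,204)=(914*31+204)%997=622 -> [277, 314, 622]
L3: h(277,314)=(277*31+314)%997=925 h(622,622)=(622*31+622)%997=961 -> [925, 961]
L4: h(925,961)=(925*31+961)%997=723 -> [723]

Answer: 723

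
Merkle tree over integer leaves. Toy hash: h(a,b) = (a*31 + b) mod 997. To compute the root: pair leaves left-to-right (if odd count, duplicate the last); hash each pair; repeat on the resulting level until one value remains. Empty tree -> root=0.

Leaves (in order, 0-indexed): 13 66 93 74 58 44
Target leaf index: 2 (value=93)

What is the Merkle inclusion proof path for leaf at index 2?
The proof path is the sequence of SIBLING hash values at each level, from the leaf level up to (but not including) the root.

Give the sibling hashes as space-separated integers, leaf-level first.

L0 (leaves): [13, 66, 93, 74, 58, 44], target index=2
L1: h(13,66)=(13*31+66)%997=469 [pair 0] h(93,74)=(93*31+74)%997=963 [pair 1] h(58,44)=(58*31+44)%997=845 [pair 2] -> [469, 963, 845]
  Sibling for proof at L0: 74
L2: h(469,963)=(469*31+963)%997=547 [pair 0] h(845,845)=(845*31+845)%997=121 [pair 1] -> [547, 121]
  Sibling for proof at L1: 469
L3: h(547,121)=(547*31+121)%997=129 [pair 0] -> [129]
  Sibling for proof at L2: 121
Root: 129
Proof path (sibling hashes from leaf to root): [74, 469, 121]

Answer: 74 469 121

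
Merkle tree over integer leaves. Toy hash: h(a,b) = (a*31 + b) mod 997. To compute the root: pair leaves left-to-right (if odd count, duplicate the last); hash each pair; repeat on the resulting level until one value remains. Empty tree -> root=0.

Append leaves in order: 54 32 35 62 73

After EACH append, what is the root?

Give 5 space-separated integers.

Answer: 54 709 168 195 40

Derivation:
After append 54 (leaves=[54]):
  L0: [54]
  root=54
After append 32 (leaves=[54, 32]):
  L0: [54, 32]
  L1: h(54,32)=(54*31+32)%997=709 -> [709]
  root=709
After append 35 (leaves=[54, 32, 35]):
  L0: [54, 32, 35]
  L1: h(54,32)=(54*31+32)%997=709 h(35,35)=(35*31+35)%997=123 -> [709, 123]
  L2: h(709,123)=(709*31+123)%997=168 -> [168]
  root=168
After append 62 (leaves=[54, 32, 35, 62]):
  L0: [54, 32, 35, 62]
  L1: h(54,32)=(54*31+32)%997=709 h(35,62)=(35*31+62)%997=150 -> [709, 150]
  L2: h(709,150)=(709*31+150)%997=195 -> [195]
  root=195
After append 73 (leaves=[54, 32, 35, 62, 73]):
  L0: [54, 32, 35, 62, 73]
  L1: h(54,32)=(54*31+32)%997=709 h(35,62)=(35*31+62)%997=150 h(73,73)=(73*31+73)%997=342 -> [709, 150, 342]
  L2: h(709,150)=(709*31+150)%997=195 h(342,342)=(342*31+342)%997=974 -> [195, 974]
  L3: h(195,974)=(195*31+974)%997=40 -> [40]
  root=40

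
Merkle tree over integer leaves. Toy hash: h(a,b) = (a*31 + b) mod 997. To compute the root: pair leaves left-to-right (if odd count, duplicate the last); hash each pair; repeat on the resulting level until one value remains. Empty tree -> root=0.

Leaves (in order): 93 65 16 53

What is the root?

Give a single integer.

Answer: 213

Derivation:
L0: [93, 65, 16, 53]
L1: h(93,65)=(93*31+65)%997=954 h(16,53)=(16*31+53)%997=549 -> [954, 549]
L2: h(954,549)=(954*31+549)%997=213 -> [213]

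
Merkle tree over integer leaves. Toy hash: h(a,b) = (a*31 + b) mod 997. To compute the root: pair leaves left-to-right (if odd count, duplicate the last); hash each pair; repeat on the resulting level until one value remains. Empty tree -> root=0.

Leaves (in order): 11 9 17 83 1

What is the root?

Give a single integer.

Answer: 355

Derivation:
L0: [11, 9, 17, 83, 1]
L1: h(11,9)=(11*31+9)%997=350 h(17,83)=(17*31+83)%997=610 h(1,1)=(1*31+1)%997=32 -> [350, 610, 32]
L2: h(350,610)=(350*31+610)%997=493 h(32,32)=(32*31+32)%997=27 -> [493, 27]
L3: h(493,27)=(493*31+27)%997=355 -> [355]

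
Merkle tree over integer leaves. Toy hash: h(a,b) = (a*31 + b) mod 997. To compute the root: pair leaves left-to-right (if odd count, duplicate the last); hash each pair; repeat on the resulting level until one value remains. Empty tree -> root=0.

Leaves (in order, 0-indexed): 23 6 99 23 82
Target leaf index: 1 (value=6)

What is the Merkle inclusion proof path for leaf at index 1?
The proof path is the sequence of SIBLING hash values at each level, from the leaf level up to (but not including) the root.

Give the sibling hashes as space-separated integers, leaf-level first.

L0 (leaves): [23, 6, 99, 23, 82], target index=1
L1: h(23,6)=(23*31+6)%997=719 [pair 0] h(99,23)=(99*31+23)%997=101 [pair 1] h(82,82)=(82*31+82)%997=630 [pair 2] -> [719, 101, 630]
  Sibling for proof at L0: 23
L2: h(719,101)=(719*31+101)%997=456 [pair 0] h(630,630)=(630*31+630)%997=220 [pair 1] -> [456, 220]
  Sibling for proof at L1: 101
L3: h(456,220)=(456*31+220)%997=398 [pair 0] -> [398]
  Sibling for proof at L2: 220
Root: 398
Proof path (sibling hashes from leaf to root): [23, 101, 220]

Answer: 23 101 220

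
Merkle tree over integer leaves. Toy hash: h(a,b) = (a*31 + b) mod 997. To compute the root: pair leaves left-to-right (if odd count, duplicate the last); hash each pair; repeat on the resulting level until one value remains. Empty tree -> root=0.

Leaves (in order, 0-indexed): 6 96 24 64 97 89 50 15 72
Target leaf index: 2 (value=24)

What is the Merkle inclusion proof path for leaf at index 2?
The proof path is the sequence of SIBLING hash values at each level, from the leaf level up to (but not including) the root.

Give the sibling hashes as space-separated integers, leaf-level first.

L0 (leaves): [6, 96, 24, 64, 97, 89, 50, 15, 72], target index=2
L1: h(6,96)=(6*31+96)%997=282 [pair 0] h(24,64)=(24*31+64)%997=808 [pair 1] h(97,89)=(97*31+89)%997=105 [pair 2] h(50,15)=(50*31+15)%997=568 [pair 3] h(72,72)=(72*31+72)%997=310 [pair 4] -> [282, 808, 105, 568, 310]
  Sibling for proof at L0: 64
L2: h(282,808)=(282*31+808)%997=577 [pair 0] h(105,568)=(105*31+568)%997=832 [pair 1] h(310,310)=(310*31+310)%997=947 [pair 2] -> [577, 832, 947]
  Sibling for proof at L1: 282
L3: h(577,832)=(577*31+832)%997=773 [pair 0] h(947,947)=(947*31+947)%997=394 [pair 1] -> [773, 394]
  Sibling for proof at L2: 832
L4: h(773,394)=(773*31+394)%997=429 [pair 0] -> [429]
  Sibling for proof at L3: 394
Root: 429
Proof path (sibling hashes from leaf to root): [64, 282, 832, 394]

Answer: 64 282 832 394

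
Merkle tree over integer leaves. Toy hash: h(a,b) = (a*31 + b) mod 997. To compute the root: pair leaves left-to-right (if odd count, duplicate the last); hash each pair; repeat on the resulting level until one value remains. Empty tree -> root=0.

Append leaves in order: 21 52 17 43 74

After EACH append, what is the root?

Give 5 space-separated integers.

Answer: 21 703 403 429 342

Derivation:
After append 21 (leaves=[21]):
  L0: [21]
  root=21
After append 52 (leaves=[21, 52]):
  L0: [21, 52]
  L1: h(21,52)=(21*31+52)%997=703 -> [703]
  root=703
After append 17 (leaves=[21, 52, 17]):
  L0: [21, 52, 17]
  L1: h(21,52)=(21*31+52)%997=703 h(17,17)=(17*31+17)%997=544 -> [703, 544]
  L2: h(703,544)=(703*31+544)%997=403 -> [403]
  root=403
After append 43 (leaves=[21, 52, 17, 43]):
  L0: [21, 52, 17, 43]
  L1: h(21,52)=(21*31+52)%997=703 h(17,43)=(17*31+43)%997=570 -> [703, 570]
  L2: h(703,570)=(703*31+570)%997=429 -> [429]
  root=429
After append 74 (leaves=[21, 52, 17, 43, 74]):
  L0: [21, 52, 17, 43, 74]
  L1: h(21,52)=(21*31+52)%997=703 h(17,43)=(17*31+43)%997=570 h(74,74)=(74*31+74)%997=374 -> [703, 570, 374]
  L2: h(703,570)=(703*31+570)%997=429 h(374,374)=(374*31+374)%997=4 -> [429, 4]
  L3: h(429,4)=(429*31+4)%997=342 -> [342]
  root=342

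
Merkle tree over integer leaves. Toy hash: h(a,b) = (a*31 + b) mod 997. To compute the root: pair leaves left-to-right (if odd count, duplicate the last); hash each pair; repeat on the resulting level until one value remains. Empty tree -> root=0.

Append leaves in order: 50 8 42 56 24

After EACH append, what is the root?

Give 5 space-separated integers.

After append 50 (leaves=[50]):
  L0: [50]
  root=50
After append 8 (leaves=[50, 8]):
  L0: [50, 8]
  L1: h(50,8)=(50*31+8)%997=561 -> [561]
  root=561
After append 42 (leaves=[50, 8, 42]):
  L0: [50, 8, 42]
  L1: h(50,8)=(50*31+8)%997=561 h(42,42)=(42*31+42)%997=347 -> [561, 347]
  L2: h(561,347)=(561*31+347)%997=789 -> [789]
  root=789
After append 56 (leaves=[50, 8, 42, 56]):
  L0: [50, 8, 42, 56]
  L1: h(50,8)=(50*31+8)%997=561 h(42,56)=(42*31+56)%997=361 -> [561, 361]
  L2: h(561,361)=(561*31+361)%997=803 -> [803]
  root=803
After append 24 (leaves=[50, 8, 42, 56, 24]):
  L0: [50, 8, 42, 56, 24]
  L1: h(50,8)=(50*31+8)%997=561 h(42,56)=(42*31+56)%997=361 h(24,24)=(24*31+24)%997=768 -> [561, 361, 768]
  L2: h(561,361)=(561*31+361)%997=803 h(768,768)=(768*31+768)%997=648 -> [803, 648]
  L3: h(803,648)=(803*31+648)%997=616 -> [616]
  root=616

Answer: 50 561 789 803 616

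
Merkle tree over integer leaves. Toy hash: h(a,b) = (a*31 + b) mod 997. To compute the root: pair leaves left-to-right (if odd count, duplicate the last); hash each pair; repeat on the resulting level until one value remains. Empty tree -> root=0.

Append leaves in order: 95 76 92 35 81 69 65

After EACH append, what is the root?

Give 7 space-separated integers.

After append 95 (leaves=[95]):
  L0: [95]
  root=95
After append 76 (leaves=[95, 76]):
  L0: [95, 76]
  L1: h(95,76)=(95*31+76)%997=30 -> [30]
  root=30
After append 92 (leaves=[95, 76, 92]):
  L0: [95, 76, 92]
  L1: h(95,76)=(95*31+76)%997=30 h(92,92)=(92*31+92)%997=950 -> [30, 950]
  L2: h(30,950)=(30*31+950)%997=883 -> [883]
  root=883
After append 35 (leaves=[95, 76, 92, 35]):
  L0: [95, 76, 92, 35]
  L1: h(95,76)=(95*31+76)%997=30 h(92,35)=(92*31+35)%997=893 -> [30, 893]
  L2: h(30,893)=(30*31+893)%997=826 -> [826]
  root=826
After append 81 (leaves=[95, 76, 92, 35, 81]):
  L0: [95, 76, 92, 35, 81]
  L1: h(95,76)=(95*31+76)%997=30 h(92,35)=(92*31+35)%997=893 h(81,81)=(81*31+81)%997=598 -> [30, 893, 598]
  L2: h(30,893)=(30*31+893)%997=826 h(598,598)=(598*31+598)%997=193 -> [826, 193]
  L3: h(826,193)=(826*31+193)%997=874 -> [874]
  root=874
After append 69 (leaves=[95, 76, 92, 35, 81, 69]):
  L0: [95, 76, 92, 35, 81, 69]
  L1: h(95,76)=(95*31+76)%997=30 h(92,35)=(92*31+35)%997=893 h(81,69)=(81*31+69)%997=586 -> [30, 893, 586]
  L2: h(30,893)=(30*31+893)%997=826 h(586,586)=(586*31+586)%997=806 -> [826, 806]
  L3: h(826,806)=(826*31+806)%997=490 -> [490]
  root=490
After append 65 (leaves=[95, 76, 92, 35, 81, 69, 65]):
  L0: [95, 76, 92, 35, 81, 69, 65]
  L1: h(95,76)=(95*31+76)%997=30 h(92,35)=(92*31+35)%997=893 h(81,69)=(81*31+69)%997=586 h(65,65)=(65*31+65)%997=86 -> [30, 893, 586, 86]
  L2: h(30,893)=(30*31+893)%997=826 h(586,86)=(586*31+86)%997=306 -> [826, 306]
  L3: h(826,306)=(826*31+306)%997=987 -> [987]
  root=987

Answer: 95 30 883 826 874 490 987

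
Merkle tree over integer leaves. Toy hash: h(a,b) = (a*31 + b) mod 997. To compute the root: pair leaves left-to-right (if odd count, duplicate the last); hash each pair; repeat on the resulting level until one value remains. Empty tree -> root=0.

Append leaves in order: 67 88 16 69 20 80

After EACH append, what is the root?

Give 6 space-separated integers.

Answer: 67 171 828 881 932 858

Derivation:
After append 67 (leaves=[67]):
  L0: [67]
  root=67
After append 88 (leaves=[67, 88]):
  L0: [67, 88]
  L1: h(67,88)=(67*31+88)%997=171 -> [171]
  root=171
After append 16 (leaves=[67, 88, 16]):
  L0: [67, 88, 16]
  L1: h(67,88)=(67*31+88)%997=171 h(16,16)=(16*31+16)%997=512 -> [171, 512]
  L2: h(171,512)=(171*31+512)%997=828 -> [828]
  root=828
After append 69 (leaves=[67, 88, 16, 69]):
  L0: [67, 88, 16, 69]
  L1: h(67,88)=(67*31+88)%997=171 h(16,69)=(16*31+69)%997=565 -> [171, 565]
  L2: h(171,565)=(171*31+565)%997=881 -> [881]
  root=881
After append 20 (leaves=[67, 88, 16, 69, 20]):
  L0: [67, 88, 16, 69, 20]
  L1: h(67,88)=(67*31+88)%997=171 h(16,69)=(16*31+69)%997=565 h(20,20)=(20*31+20)%997=640 -> [171, 565, 640]
  L2: h(171,565)=(171*31+565)%997=881 h(640,640)=(640*31+640)%997=540 -> [881, 540]
  L3: h(881,540)=(881*31+540)%997=932 -> [932]
  root=932
After append 80 (leaves=[67, 88, 16, 69, 20, 80]):
  L0: [67, 88, 16, 69, 20, 80]
  L1: h(67,88)=(67*31+88)%997=171 h(16,69)=(16*31+69)%997=565 h(20,80)=(20*31+80)%997=700 -> [171, 565, 700]
  L2: h(171,565)=(171*31+565)%997=881 h(700,700)=(700*31+700)%997=466 -> [881, 466]
  L3: h(881,466)=(881*31+466)%997=858 -> [858]
  root=858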